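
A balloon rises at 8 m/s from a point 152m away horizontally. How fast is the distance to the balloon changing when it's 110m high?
440√8801/8801 ≈ 4.69 m/s

z² = 152² + y²
z = √(152² + 110²) = 2√8801
dz/dt = y/z · dy/dt = 110/(2√8801) · 8 = 440√8801/8801 ≈ 4.69 m/s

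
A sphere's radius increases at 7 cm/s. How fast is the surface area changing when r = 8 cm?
448π cm²/s

S = 4πr²
dS/dt = dS/dr · dr/dt = 8πr · 7
At r = 8: dS/dt = 448π cm²/s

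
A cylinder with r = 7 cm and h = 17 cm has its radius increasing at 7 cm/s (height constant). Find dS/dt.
434π cm²/s

S = 2πrh + 2πr² (lateral + bases)
dS/dt = (2πh + 4πr)·dr/dt = (2π·17 + 4π·7)·7
= 434π cm²/s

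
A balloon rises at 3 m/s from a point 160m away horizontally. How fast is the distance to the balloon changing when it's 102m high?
153√9001/9001 ≈ 1.613 m/s

z² = 160² + y²
z = √(160² + 102²) = 2√9001
dz/dt = y/z · dy/dt = 102/(2√9001) · 3 = 153√9001/9001 ≈ 1.613 m/s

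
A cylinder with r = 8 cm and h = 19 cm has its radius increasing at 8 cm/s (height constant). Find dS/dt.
560π cm²/s

S = 2πrh + 2πr² (lateral + bases)
dS/dt = (2πh + 4πr)·dr/dt = (2π·19 + 4π·8)·8
= 560π cm²/s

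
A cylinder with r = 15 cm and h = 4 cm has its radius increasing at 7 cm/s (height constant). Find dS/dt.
476π cm²/s

S = 2πrh + 2πr² (lateral + bases)
dS/dt = (2πh + 4πr)·dr/dt = (2π·4 + 4π·15)·7
= 476π cm²/s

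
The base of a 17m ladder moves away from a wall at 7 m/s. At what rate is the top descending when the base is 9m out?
63√13/52 ≈ 4.368 m/s

x² + y² = 17²
2x·dx/dt + 2y·dy/dt = 0
dy/dt = -x/y · dx/dt = -9/(4√13) · 7 = -63√13/52 m/s
The top is descending at 63√13/52 ≈ 4.368 m/s.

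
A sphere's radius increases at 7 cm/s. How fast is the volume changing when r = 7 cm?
1372π cm³/s

V = (4/3)πr³
dV/dt = dV/dr · dr/dt = 4πr² · 7
At r = 7: dV/dt = 1372π cm³/s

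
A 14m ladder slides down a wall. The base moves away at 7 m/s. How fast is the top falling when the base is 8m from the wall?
28√33/33 ≈ 4.874 m/s

x² + y² = 14²
2x·dx/dt + 2y·dy/dt = 0
dy/dt = -x/y · dx/dt = -8/(2√33) · 7 = -28√33/33 m/s
The top is descending at 28√33/33 ≈ 4.874 m/s.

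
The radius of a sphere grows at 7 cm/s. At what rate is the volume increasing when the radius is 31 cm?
26908π cm³/s

V = (4/3)πr³
dV/dt = dV/dr · dr/dt = 4πr² · 7
At r = 31: dV/dt = 26908π cm³/s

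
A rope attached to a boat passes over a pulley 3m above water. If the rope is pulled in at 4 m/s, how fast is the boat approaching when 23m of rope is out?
23√130/65 ≈ 4.034 m/s

rope² = x² + 3²
x = √(23² - 3²) = 2√130
dx/dt = (rope/x) · d(rope)/dt = (23/(2√130)) · (-4) = -23√130/65 m/s
The boat approaches at 23√130/65 ≈ 4.034 m/s.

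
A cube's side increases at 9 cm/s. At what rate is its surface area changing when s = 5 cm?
540 cm²/s

A = 6s²
dA/dt = 12s · ds/dt = 12·5·9 = 540 cm²/s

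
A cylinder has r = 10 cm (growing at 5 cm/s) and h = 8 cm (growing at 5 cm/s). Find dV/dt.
1300π cm³/s

V = πr²h
dV/dt = 2πrh·dr/dt + πr²·dh/dt
= 2π(10)(8)(5) + π(10)²(5)
= 1300π cm³/s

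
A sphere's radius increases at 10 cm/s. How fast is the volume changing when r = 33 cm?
43560π cm³/s

V = (4/3)πr³
dV/dt = dV/dr · dr/dt = 4πr² · 10
At r = 33: dV/dt = 43560π cm³/s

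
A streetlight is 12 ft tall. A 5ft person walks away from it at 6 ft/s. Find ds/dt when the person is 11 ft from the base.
30/7 ft/s

By similar triangles: 12/(x+s) = 5/s
Solving: s = 5x/7
ds/dt = 5/7 · dx/dt = 5/7 · 6 = 30/7 ft/s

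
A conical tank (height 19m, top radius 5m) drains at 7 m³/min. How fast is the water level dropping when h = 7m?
361/(175π) ≈ 0.6566 m/min

r/h = 5/19, so r = (5/19)h
V = (1/3)πr²h = (1/3)π((5/19)h)²h = (25/1083)πh³
dV/dh = (25/361)πh²
dh/dt = (dV/dt)/(dV/dh) = -7/((25/361)π·7²) = -361/(175π) m/min
The level is dropping at 361/(175π) ≈ 0.6566 m/min.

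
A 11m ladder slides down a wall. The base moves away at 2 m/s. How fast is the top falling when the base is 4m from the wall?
8√105/105 ≈ 0.7807 m/s

x² + y² = 11²
2x·dx/dt + 2y·dy/dt = 0
dy/dt = -x/y · dx/dt = -4/√105 · 2 = -8√105/105 m/s
The top is descending at 8√105/105 ≈ 0.7807 m/s.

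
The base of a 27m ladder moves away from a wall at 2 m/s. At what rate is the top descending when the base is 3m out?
√5/10 ≈ 0.2236 m/s

x² + y² = 27²
2x·dx/dt + 2y·dy/dt = 0
dy/dt = -x/y · dx/dt = -3/(12√5) · 2 = -√5/10 m/s
The top is descending at √5/10 ≈ 0.2236 m/s.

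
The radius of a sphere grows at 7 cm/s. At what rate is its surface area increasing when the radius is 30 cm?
1680π cm²/s

S = 4πr²
dS/dt = dS/dr · dr/dt = 8πr · 7
At r = 30: dS/dt = 1680π cm²/s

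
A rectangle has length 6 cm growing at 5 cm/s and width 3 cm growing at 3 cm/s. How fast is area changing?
33 cm²/s

A = lw
dA/dt = w·dl/dt + l·dw/dt = 3·5 + 6·3 = 33 cm²/s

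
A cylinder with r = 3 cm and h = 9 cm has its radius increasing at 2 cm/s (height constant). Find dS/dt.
60π cm²/s

S = 2πrh + 2πr² (lateral + bases)
dS/dt = (2πh + 4πr)·dr/dt = (2π·9 + 4π·3)·2
= 60π cm²/s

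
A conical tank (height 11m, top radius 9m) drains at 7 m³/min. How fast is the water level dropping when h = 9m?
847/(6561π) ≈ 0.04109 m/min

r/h = 9/11, so r = (9/11)h
V = (1/3)πr²h = (1/3)π((9/11)h)²h = (27/121)πh³
dV/dh = (81/121)πh²
dh/dt = (dV/dt)/(dV/dh) = -7/((81/121)π·9²) = -847/(6561π) m/min
The level is dropping at 847/(6561π) ≈ 0.04109 m/min.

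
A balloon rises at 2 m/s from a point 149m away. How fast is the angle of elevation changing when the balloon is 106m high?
0.008912 rad/s

tan(θ) = y/149
sec²(θ) · dθ/dt = (1/149) · dy/dt
dθ/dt = cos²(θ)/149 · 2 = 149/(149² + 106²) · 2
dθ/dt = 0.008912 rad/s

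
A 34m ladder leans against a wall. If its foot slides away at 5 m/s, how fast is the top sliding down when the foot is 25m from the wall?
125√59/177 ≈ 5.425 m/s

x² + y² = 34²
2x·dx/dt + 2y·dy/dt = 0
dy/dt = -x/y · dx/dt = -25/(3√59) · 5 = -125√59/177 m/s
The top is descending at 125√59/177 ≈ 5.425 m/s.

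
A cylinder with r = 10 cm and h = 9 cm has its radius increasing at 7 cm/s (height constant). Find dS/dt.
406π cm²/s

S = 2πrh + 2πr² (lateral + bases)
dS/dt = (2πh + 4πr)·dr/dt = (2π·9 + 4π·10)·7
= 406π cm²/s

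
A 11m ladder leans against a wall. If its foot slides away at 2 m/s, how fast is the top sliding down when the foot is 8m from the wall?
16√57/57 ≈ 2.119 m/s

x² + y² = 11²
2x·dx/dt + 2y·dy/dt = 0
dy/dt = -x/y · dx/dt = -8/√57 · 2 = -16√57/57 m/s
The top is descending at 16√57/57 ≈ 2.119 m/s.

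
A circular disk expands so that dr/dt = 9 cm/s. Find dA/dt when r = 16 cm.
288π cm²/s

A = πr²
dA/dt = 2πr · dr/dt = 2π(16)(9) = 288π cm²/s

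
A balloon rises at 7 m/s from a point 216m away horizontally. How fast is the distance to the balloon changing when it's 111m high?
259√6553/6553 ≈ 3.199 m/s

z² = 216² + y²
z = √(216² + 111²) = 3√6553
dz/dt = y/z · dy/dt = 111/(3√6553) · 7 = 259√6553/6553 ≈ 3.199 m/s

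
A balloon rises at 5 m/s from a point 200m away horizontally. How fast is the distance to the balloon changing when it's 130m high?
65√569/569 ≈ 2.725 m/s

z² = 200² + y²
z = √(200² + 130²) = 10√569
dz/dt = y/z · dy/dt = 130/(10√569) · 5 = 65√569/569 ≈ 2.725 m/s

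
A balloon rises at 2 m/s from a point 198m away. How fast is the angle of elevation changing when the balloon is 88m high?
0.008435 rad/s

tan(θ) = y/198
sec²(θ) · dθ/dt = (1/198) · dy/dt
dθ/dt = cos²(θ)/198 · 2 = 198/(198² + 88²) · 2
dθ/dt = 0.008435 rad/s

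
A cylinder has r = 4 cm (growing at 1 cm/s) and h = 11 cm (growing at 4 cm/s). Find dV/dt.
152π cm³/s

V = πr²h
dV/dt = 2πrh·dr/dt + πr²·dh/dt
= 2π(4)(11)(1) + π(4)²(4)
= 152π cm³/s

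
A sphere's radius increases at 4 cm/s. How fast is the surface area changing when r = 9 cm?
288π cm²/s

S = 4πr²
dS/dt = dS/dr · dr/dt = 8πr · 4
At r = 9: dS/dt = 288π cm²/s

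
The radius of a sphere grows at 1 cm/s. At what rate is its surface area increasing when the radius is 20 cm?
160π cm²/s

S = 4πr²
dS/dt = dS/dr · dr/dt = 8πr · 1
At r = 20: dS/dt = 160π cm²/s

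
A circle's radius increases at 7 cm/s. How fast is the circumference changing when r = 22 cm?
14π cm/s

C = 2πr
dC/dt = 2π · dr/dt = 2π · 7 = 14π cm/s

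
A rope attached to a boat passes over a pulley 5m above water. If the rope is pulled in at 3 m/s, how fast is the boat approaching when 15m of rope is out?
9√2/4 ≈ 3.182 m/s

rope² = x² + 5²
x = √(15² - 5²) = 10√2
dx/dt = (rope/x) · d(rope)/dt = (15/(10√2)) · (-3) = -9√2/4 m/s
The boat approaches at 9√2/4 ≈ 3.182 m/s.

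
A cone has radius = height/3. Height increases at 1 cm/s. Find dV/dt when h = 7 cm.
49π/9 cm³/s

V = (1/3)π(h/3)²h = πh³/27
dV/dt = πh²/9 · 1
At h = 7: dV/dt = 49π/9 cm³/s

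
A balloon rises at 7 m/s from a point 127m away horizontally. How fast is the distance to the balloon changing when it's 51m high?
357√18730/18730 ≈ 2.609 m/s

z² = 127² + y²
z = √(127² + 51²) = √18730
dz/dt = y/z · dy/dt = 51/√18730 · 7 = 357√18730/18730 ≈ 2.609 m/s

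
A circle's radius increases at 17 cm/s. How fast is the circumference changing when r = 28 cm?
34π cm/s

C = 2πr
dC/dt = 2π · dr/dt = 2π · 17 = 34π cm/s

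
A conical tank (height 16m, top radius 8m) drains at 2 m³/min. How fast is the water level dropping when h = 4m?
1/(2π) ≈ 0.1592 m/min

r/h = 8/16, so r = (1/2)h
V = (1/3)πr²h = (1/3)π((1/2)h)²h = (1/12)πh³
dV/dh = (1/4)πh²
dh/dt = (dV/dt)/(dV/dh) = -2/((1/4)π·4²) = -1/(2π) m/min
The level is dropping at 1/(2π) ≈ 0.1592 m/min.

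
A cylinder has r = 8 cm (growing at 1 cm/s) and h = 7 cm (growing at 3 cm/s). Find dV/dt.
304π cm³/s

V = πr²h
dV/dt = 2πrh·dr/dt + πr²·dh/dt
= 2π(8)(7)(1) + π(8)²(3)
= 304π cm³/s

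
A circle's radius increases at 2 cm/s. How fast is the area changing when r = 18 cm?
72π cm²/s

A = πr²
dA/dt = 2πr · dr/dt = 2π(18)(2) = 72π cm²/s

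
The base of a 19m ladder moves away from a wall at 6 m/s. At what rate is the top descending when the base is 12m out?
72√217/217 ≈ 4.888 m/s

x² + y² = 19²
2x·dx/dt + 2y·dy/dt = 0
dy/dt = -x/y · dx/dt = -12/√217 · 6 = -72√217/217 m/s
The top is descending at 72√217/217 ≈ 4.888 m/s.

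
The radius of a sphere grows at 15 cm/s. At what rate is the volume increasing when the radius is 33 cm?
65340π cm³/s

V = (4/3)πr³
dV/dt = dV/dr · dr/dt = 4πr² · 15
At r = 33: dV/dt = 65340π cm³/s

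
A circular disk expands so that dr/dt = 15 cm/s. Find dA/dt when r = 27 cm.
810π cm²/s

A = πr²
dA/dt = 2πr · dr/dt = 2π(27)(15) = 810π cm²/s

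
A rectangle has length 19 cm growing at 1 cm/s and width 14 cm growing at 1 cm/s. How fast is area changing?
33 cm²/s

A = lw
dA/dt = w·dl/dt + l·dw/dt = 14·1 + 19·1 = 33 cm²/s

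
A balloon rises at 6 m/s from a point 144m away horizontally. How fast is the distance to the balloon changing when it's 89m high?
534√28657/28657 ≈ 3.154 m/s

z² = 144² + y²
z = √(144² + 89²) = √28657
dz/dt = y/z · dy/dt = 89/√28657 · 6 = 534√28657/28657 ≈ 3.154 m/s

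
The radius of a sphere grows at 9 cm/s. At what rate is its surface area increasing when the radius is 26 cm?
1872π cm²/s

S = 4πr²
dS/dt = dS/dr · dr/dt = 8πr · 9
At r = 26: dS/dt = 1872π cm²/s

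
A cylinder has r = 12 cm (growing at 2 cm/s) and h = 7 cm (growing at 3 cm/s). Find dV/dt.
768π cm³/s

V = πr²h
dV/dt = 2πrh·dr/dt + πr²·dh/dt
= 2π(12)(7)(2) + π(12)²(3)
= 768π cm³/s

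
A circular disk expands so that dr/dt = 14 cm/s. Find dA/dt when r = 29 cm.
812π cm²/s

A = πr²
dA/dt = 2πr · dr/dt = 2π(29)(14) = 812π cm²/s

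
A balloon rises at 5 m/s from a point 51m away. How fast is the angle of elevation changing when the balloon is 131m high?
0.012904 rad/s

tan(θ) = y/51
sec²(θ) · dθ/dt = (1/51) · dy/dt
dθ/dt = cos²(θ)/51 · 5 = 51/(51² + 131²) · 5
dθ/dt = 0.012904 rad/s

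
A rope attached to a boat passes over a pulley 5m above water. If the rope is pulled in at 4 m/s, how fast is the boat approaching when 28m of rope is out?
112√759/759 ≈ 4.065 m/s

rope² = x² + 5²
x = √(28² - 5²) = √759
dx/dt = (rope/x) · d(rope)/dt = (28/√759) · (-4) = -112√759/759 m/s
The boat approaches at 112√759/759 ≈ 4.065 m/s.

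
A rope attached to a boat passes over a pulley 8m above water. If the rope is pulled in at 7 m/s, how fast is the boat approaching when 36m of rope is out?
9√77/11 ≈ 7.18 m/s

rope² = x² + 8²
x = √(36² - 8²) = 4√77
dx/dt = (rope/x) · d(rope)/dt = (36/(4√77)) · (-7) = -9√77/11 m/s
The boat approaches at 9√77/11 ≈ 7.18 m/s.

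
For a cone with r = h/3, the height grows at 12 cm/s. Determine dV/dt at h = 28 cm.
3136π/3 cm³/s

V = (1/3)π(h/3)²h = πh³/27
dV/dt = πh²/9 · 12
At h = 28: dV/dt = 3136π/3 cm³/s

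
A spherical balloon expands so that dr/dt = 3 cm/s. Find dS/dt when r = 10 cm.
240π cm²/s

S = 4πr²
dS/dt = dS/dr · dr/dt = 8πr · 3
At r = 10: dS/dt = 240π cm²/s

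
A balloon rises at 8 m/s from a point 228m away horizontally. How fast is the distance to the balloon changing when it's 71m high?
568√2281/11405 ≈ 2.379 m/s

z² = 228² + y²
z = √(228² + 71²) = 5√2281
dz/dt = y/z · dy/dt = 71/(5√2281) · 8 = 568√2281/11405 ≈ 2.379 m/s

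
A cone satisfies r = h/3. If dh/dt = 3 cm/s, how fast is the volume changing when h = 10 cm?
100π/3 cm³/s

V = (1/3)π(h/3)²h = πh³/27
dV/dt = πh²/9 · 3
At h = 10: dV/dt = 100π/3 cm³/s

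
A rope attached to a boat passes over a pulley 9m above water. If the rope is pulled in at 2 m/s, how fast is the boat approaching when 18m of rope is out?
4√3/3 ≈ 2.309 m/s

rope² = x² + 9²
x = √(18² - 9²) = 9√3
dx/dt = (rope/x) · d(rope)/dt = (18/(9√3)) · (-2) = -4√3/3 m/s
The boat approaches at 4√3/3 ≈ 2.309 m/s.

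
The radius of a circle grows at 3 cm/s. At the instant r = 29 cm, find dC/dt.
6π cm/s

C = 2πr
dC/dt = 2π · dr/dt = 2π · 3 = 6π cm/s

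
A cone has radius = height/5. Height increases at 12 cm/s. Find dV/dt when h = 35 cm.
588π cm³/s

V = (1/3)π(h/5)²h = πh³/75
dV/dt = πh²/25 · 12
At h = 35: dV/dt = 588π cm³/s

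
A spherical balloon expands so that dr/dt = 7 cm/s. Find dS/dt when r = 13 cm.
728π cm²/s

S = 4πr²
dS/dt = dS/dr · dr/dt = 8πr · 7
At r = 13: dS/dt = 728π cm²/s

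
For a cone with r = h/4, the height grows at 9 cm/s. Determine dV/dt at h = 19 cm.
3249π/16 cm³/s

V = (1/3)π(h/4)²h = πh³/48
dV/dt = πh²/16 · 9
At h = 19: dV/dt = 3249π/16 cm³/s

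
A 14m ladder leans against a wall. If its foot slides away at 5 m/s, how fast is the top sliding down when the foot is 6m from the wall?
3√10/4 ≈ 2.372 m/s

x² + y² = 14²
2x·dx/dt + 2y·dy/dt = 0
dy/dt = -x/y · dx/dt = -6/(4√10) · 5 = -3√10/4 m/s
The top is descending at 3√10/4 ≈ 2.372 m/s.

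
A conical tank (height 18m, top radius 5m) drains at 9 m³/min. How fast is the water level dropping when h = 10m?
729/(625π) ≈ 0.3713 m/min

r/h = 5/18, so r = (5/18)h
V = (1/3)πr²h = (1/3)π((5/18)h)²h = (25/972)πh³
dV/dh = (25/324)πh²
dh/dt = (dV/dt)/(dV/dh) = -9/((25/324)π·10²) = -729/(625π) m/min
The level is dropping at 729/(625π) ≈ 0.3713 m/min.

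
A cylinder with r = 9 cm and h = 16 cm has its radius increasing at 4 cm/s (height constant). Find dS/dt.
272π cm²/s

S = 2πrh + 2πr² (lateral + bases)
dS/dt = (2πh + 4πr)·dr/dt = (2π·16 + 4π·9)·4
= 272π cm²/s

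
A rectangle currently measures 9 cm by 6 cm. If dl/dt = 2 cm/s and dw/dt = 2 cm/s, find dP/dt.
8 cm/s

P = 2(l + w)
dP/dt = 2(dl/dt + dw/dt) = 2(2 + 2) = 8 cm/s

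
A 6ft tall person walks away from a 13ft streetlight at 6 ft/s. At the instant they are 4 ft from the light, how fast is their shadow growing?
36/7 ft/s

By similar triangles: 13/(x+s) = 6/s
Solving: s = 6x/7
ds/dt = 6/7 · dx/dt = 6/7 · 6 = 36/7 ft/s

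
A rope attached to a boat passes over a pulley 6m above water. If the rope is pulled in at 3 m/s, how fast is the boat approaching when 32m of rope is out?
48√247/247 ≈ 3.054 m/s

rope² = x² + 6²
x = √(32² - 6²) = 2√247
dx/dt = (rope/x) · d(rope)/dt = (32/(2√247)) · (-3) = -48√247/247 m/s
The boat approaches at 48√247/247 ≈ 3.054 m/s.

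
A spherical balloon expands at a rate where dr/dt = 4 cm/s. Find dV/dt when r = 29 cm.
13456π cm³/s

V = (4/3)πr³
dV/dt = dV/dr · dr/dt = 4πr² · 4
At r = 29: dV/dt = 13456π cm³/s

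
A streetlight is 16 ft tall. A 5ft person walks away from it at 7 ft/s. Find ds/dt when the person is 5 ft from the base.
35/11 ft/s

By similar triangles: 16/(x+s) = 5/s
Solving: s = 5x/11
ds/dt = 5/11 · dx/dt = 5/11 · 7 = 35/11 ft/s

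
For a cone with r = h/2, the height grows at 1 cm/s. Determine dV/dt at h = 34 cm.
289π cm³/s

V = (1/3)π(h/2)²h = πh³/12
dV/dt = πh²/4 · 1
At h = 34: dV/dt = 289π cm³/s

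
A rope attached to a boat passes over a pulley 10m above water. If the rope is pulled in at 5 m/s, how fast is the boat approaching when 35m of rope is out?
7√5/3 ≈ 5.217 m/s

rope² = x² + 10²
x = √(35² - 10²) = 15√5
dx/dt = (rope/x) · d(rope)/dt = (35/(15√5)) · (-5) = -7√5/3 m/s
The boat approaches at 7√5/3 ≈ 5.217 m/s.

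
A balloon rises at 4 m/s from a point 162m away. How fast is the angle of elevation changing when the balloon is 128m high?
0.015201 rad/s

tan(θ) = y/162
sec²(θ) · dθ/dt = (1/162) · dy/dt
dθ/dt = cos²(θ)/162 · 4 = 162/(162² + 128²) · 4
dθ/dt = 0.015201 rad/s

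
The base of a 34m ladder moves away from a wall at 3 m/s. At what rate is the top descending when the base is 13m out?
13√987/329 ≈ 1.241 m/s

x² + y² = 34²
2x·dx/dt + 2y·dy/dt = 0
dy/dt = -x/y · dx/dt = -13/√987 · 3 = -13√987/329 m/s
The top is descending at 13√987/329 ≈ 1.241 m/s.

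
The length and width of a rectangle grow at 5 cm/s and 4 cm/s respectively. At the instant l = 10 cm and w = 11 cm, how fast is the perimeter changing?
18 cm/s

P = 2(l + w)
dP/dt = 2(dl/dt + dw/dt) = 2(5 + 4) = 18 cm/s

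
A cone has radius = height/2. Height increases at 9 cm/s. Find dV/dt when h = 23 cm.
4761π/4 cm³/s

V = (1/3)π(h/2)²h = πh³/12
dV/dt = πh²/4 · 9
At h = 23: dV/dt = 4761π/4 cm³/s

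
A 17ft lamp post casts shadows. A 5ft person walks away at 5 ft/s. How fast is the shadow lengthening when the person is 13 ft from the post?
25/12 ft/s

By similar triangles: 17/(x+s) = 5/s
Solving: s = 5x/12
ds/dt = 5/12 · dx/dt = 5/12 · 5 = 25/12 ft/s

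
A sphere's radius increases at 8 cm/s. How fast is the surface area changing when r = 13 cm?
832π cm²/s

S = 4πr²
dS/dt = dS/dr · dr/dt = 8πr · 8
At r = 13: dS/dt = 832π cm²/s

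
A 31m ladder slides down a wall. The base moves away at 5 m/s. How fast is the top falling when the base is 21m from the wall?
21√130/52 ≈ 4.605 m/s

x² + y² = 31²
2x·dx/dt + 2y·dy/dt = 0
dy/dt = -x/y · dx/dt = -21/(2√130) · 5 = -21√130/52 m/s
The top is descending at 21√130/52 ≈ 4.605 m/s.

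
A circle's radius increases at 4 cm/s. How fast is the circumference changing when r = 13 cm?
8π cm/s

C = 2πr
dC/dt = 2π · dr/dt = 2π · 4 = 8π cm/s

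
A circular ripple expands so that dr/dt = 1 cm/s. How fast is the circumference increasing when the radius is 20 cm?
2π cm/s

C = 2πr
dC/dt = 2π · dr/dt = 2π · 1 = 2π cm/s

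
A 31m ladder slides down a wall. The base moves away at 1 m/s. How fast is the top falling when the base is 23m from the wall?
23√3/36 ≈ 1.107 m/s

x² + y² = 31²
2x·dx/dt + 2y·dy/dt = 0
dy/dt = -x/y · dx/dt = -23/(12√3) · 1 = -23√3/36 m/s
The top is descending at 23√3/36 ≈ 1.107 m/s.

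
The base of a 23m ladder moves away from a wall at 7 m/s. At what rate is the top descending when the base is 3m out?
21√130/260 ≈ 0.9209 m/s

x² + y² = 23²
2x·dx/dt + 2y·dy/dt = 0
dy/dt = -x/y · dx/dt = -3/(2√130) · 7 = -21√130/260 m/s
The top is descending at 21√130/260 ≈ 0.9209 m/s.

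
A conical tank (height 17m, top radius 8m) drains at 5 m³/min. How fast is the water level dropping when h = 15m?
289/(2880π) ≈ 0.03194 m/min

r/h = 8/17, so r = (8/17)h
V = (1/3)πr²h = (1/3)π((8/17)h)²h = (64/867)πh³
dV/dh = (64/289)πh²
dh/dt = (dV/dt)/(dV/dh) = -5/((64/289)π·15²) = -289/(2880π) m/min
The level is dropping at 289/(2880π) ≈ 0.03194 m/min.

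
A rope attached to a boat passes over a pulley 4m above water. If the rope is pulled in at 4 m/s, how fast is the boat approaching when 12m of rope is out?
3√2 ≈ 4.243 m/s

rope² = x² + 4²
x = √(12² - 4²) = 8√2
dx/dt = (rope/x) · d(rope)/dt = (12/(8√2)) · (-4) = -3√2 m/s
The boat approaches at 3√2 ≈ 4.243 m/s.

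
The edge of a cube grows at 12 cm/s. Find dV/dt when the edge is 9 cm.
2916 cm³/s

V = s³
dV/dt = 3s² · ds/dt = 3·9²·12 = 2916 cm³/s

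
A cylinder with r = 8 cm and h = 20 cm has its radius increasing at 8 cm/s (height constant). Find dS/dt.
576π cm²/s

S = 2πrh + 2πr² (lateral + bases)
dS/dt = (2πh + 4πr)·dr/dt = (2π·20 + 4π·8)·8
= 576π cm²/s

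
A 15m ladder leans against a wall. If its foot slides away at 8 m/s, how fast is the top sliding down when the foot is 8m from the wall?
64√161/161 ≈ 5.044 m/s

x² + y² = 15²
2x·dx/dt + 2y·dy/dt = 0
dy/dt = -x/y · dx/dt = -8/√161 · 8 = -64√161/161 m/s
The top is descending at 64√161/161 ≈ 5.044 m/s.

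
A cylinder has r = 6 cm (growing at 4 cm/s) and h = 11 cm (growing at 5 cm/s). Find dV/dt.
708π cm³/s

V = πr²h
dV/dt = 2πrh·dr/dt + πr²·dh/dt
= 2π(6)(11)(4) + π(6)²(5)
= 708π cm³/s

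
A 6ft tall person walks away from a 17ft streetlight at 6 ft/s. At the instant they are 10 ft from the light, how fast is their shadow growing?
36/11 ft/s

By similar triangles: 17/(x+s) = 6/s
Solving: s = 6x/11
ds/dt = 6/11 · dx/dt = 6/11 · 6 = 36/11 ft/s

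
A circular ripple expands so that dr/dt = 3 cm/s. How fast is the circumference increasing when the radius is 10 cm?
6π cm/s

C = 2πr
dC/dt = 2π · dr/dt = 2π · 3 = 6π cm/s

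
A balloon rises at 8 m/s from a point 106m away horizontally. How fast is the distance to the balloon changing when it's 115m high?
920√24461/24461 ≈ 5.882 m/s

z² = 106² + y²
z = √(106² + 115²) = √24461
dz/dt = y/z · dy/dt = 115/√24461 · 8 = 920√24461/24461 ≈ 5.882 m/s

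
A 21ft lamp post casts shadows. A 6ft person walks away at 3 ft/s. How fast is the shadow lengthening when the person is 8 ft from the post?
6/5 ft/s

By similar triangles: 21/(x+s) = 6/s
Solving: s = 6x/15
ds/dt = 6/15 · dx/dt = 2/5 · 3 = 6/5 ft/s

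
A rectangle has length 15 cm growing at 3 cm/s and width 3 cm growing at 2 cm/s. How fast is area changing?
39 cm²/s

A = lw
dA/dt = w·dl/dt + l·dw/dt = 3·3 + 15·2 = 39 cm²/s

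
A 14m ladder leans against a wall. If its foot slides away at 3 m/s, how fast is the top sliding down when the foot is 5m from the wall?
5√19/19 ≈ 1.147 m/s

x² + y² = 14²
2x·dx/dt + 2y·dy/dt = 0
dy/dt = -x/y · dx/dt = -5/(3√19) · 3 = -5√19/19 m/s
The top is descending at 5√19/19 ≈ 1.147 m/s.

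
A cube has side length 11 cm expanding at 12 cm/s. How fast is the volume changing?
4356 cm³/s

V = s³
dV/dt = 3s² · ds/dt = 3·11²·12 = 4356 cm³/s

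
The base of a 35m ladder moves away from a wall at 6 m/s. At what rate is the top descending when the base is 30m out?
36√13/13 ≈ 9.985 m/s

x² + y² = 35²
2x·dx/dt + 2y·dy/dt = 0
dy/dt = -x/y · dx/dt = -30/(5√13) · 6 = -36√13/13 m/s
The top is descending at 36√13/13 ≈ 9.985 m/s.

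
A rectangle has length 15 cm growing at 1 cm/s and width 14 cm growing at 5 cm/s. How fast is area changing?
89 cm²/s

A = lw
dA/dt = w·dl/dt + l·dw/dt = 14·1 + 15·5 = 89 cm²/s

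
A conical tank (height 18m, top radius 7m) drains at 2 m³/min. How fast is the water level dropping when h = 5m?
648/(1225π) ≈ 0.1684 m/min

r/h = 7/18, so r = (7/18)h
V = (1/3)πr²h = (1/3)π((7/18)h)²h = (49/972)πh³
dV/dh = (49/324)πh²
dh/dt = (dV/dt)/(dV/dh) = -2/((49/324)π·5²) = -648/(1225π) m/min
The level is dropping at 648/(1225π) ≈ 0.1684 m/min.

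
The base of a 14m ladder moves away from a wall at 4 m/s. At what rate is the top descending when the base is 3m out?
12√187/187 ≈ 0.8775 m/s

x² + y² = 14²
2x·dx/dt + 2y·dy/dt = 0
dy/dt = -x/y · dx/dt = -3/√187 · 4 = -12√187/187 m/s
The top is descending at 12√187/187 ≈ 0.8775 m/s.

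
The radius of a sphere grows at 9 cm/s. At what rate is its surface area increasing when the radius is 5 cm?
360π cm²/s

S = 4πr²
dS/dt = dS/dr · dr/dt = 8πr · 9
At r = 5: dS/dt = 360π cm²/s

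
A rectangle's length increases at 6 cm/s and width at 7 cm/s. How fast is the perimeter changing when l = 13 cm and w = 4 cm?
26 cm/s

P = 2(l + w)
dP/dt = 2(dl/dt + dw/dt) = 2(6 + 7) = 26 cm/s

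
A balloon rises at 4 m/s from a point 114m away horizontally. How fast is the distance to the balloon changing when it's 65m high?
260√17221/17221 ≈ 1.981 m/s

z² = 114² + y²
z = √(114² + 65²) = √17221
dz/dt = y/z · dy/dt = 65/√17221 · 4 = 260√17221/17221 ≈ 1.981 m/s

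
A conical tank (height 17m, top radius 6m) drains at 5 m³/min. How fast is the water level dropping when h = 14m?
1445/(7056π) ≈ 0.06519 m/min

r/h = 6/17, so r = (6/17)h
V = (1/3)πr²h = (1/3)π((6/17)h)²h = (12/289)πh³
dV/dh = (36/289)πh²
dh/dt = (dV/dt)/(dV/dh) = -5/((36/289)π·14²) = -1445/(7056π) m/min
The level is dropping at 1445/(7056π) ≈ 0.06519 m/min.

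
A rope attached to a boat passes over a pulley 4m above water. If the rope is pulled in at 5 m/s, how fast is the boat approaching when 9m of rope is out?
9√65/13 ≈ 5.582 m/s

rope² = x² + 4²
x = √(9² - 4²) = √65
dx/dt = (rope/x) · d(rope)/dt = (9/√65) · (-5) = -9√65/13 m/s
The boat approaches at 9√65/13 ≈ 5.582 m/s.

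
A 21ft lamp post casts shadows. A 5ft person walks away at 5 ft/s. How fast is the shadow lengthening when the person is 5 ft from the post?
25/16 ft/s

By similar triangles: 21/(x+s) = 5/s
Solving: s = 5x/16
ds/dt = 5/16 · dx/dt = 5/16 · 5 = 25/16 ft/s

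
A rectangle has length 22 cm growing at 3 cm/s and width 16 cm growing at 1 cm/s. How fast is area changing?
70 cm²/s

A = lw
dA/dt = w·dl/dt + l·dw/dt = 16·3 + 22·1 = 70 cm²/s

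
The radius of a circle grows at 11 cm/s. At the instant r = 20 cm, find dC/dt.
22π cm/s

C = 2πr
dC/dt = 2π · dr/dt = 2π · 11 = 22π cm/s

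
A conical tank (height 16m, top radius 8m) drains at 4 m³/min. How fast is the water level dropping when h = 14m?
4/(49π) ≈ 0.02598 m/min

r/h = 8/16, so r = (1/2)h
V = (1/3)πr²h = (1/3)π((1/2)h)²h = (1/12)πh³
dV/dh = (1/4)πh²
dh/dt = (dV/dt)/(dV/dh) = -4/((1/4)π·14²) = -4/(49π) m/min
The level is dropping at 4/(49π) ≈ 0.02598 m/min.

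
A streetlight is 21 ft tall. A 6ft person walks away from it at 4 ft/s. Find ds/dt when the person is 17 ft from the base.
8/5 ft/s

By similar triangles: 21/(x+s) = 6/s
Solving: s = 6x/15
ds/dt = 6/15 · dx/dt = 2/5 · 4 = 8/5 ft/s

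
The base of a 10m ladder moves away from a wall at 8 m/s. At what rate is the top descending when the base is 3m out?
24√91/91 ≈ 2.516 m/s

x² + y² = 10²
2x·dx/dt + 2y·dy/dt = 0
dy/dt = -x/y · dx/dt = -3/√91 · 8 = -24√91/91 m/s
The top is descending at 24√91/91 ≈ 2.516 m/s.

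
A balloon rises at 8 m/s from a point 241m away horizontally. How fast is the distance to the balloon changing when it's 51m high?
204√60682/30341 ≈ 1.656 m/s

z² = 241² + y²
z = √(241² + 51²) = √60682
dz/dt = y/z · dy/dt = 51/√60682 · 8 = 204√60682/30341 ≈ 1.656 m/s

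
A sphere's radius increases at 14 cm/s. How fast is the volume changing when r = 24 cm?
32256π cm³/s

V = (4/3)πr³
dV/dt = dV/dr · dr/dt = 4πr² · 14
At r = 24: dV/dt = 32256π cm³/s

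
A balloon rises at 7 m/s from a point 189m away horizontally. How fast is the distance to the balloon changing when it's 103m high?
721√46330/46330 ≈ 3.35 m/s

z² = 189² + y²
z = √(189² + 103²) = √46330
dz/dt = y/z · dy/dt = 103/√46330 · 7 = 721√46330/46330 ≈ 3.35 m/s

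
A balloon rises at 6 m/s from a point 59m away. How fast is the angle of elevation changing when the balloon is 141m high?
0.015153 rad/s

tan(θ) = y/59
sec²(θ) · dθ/dt = (1/59) · dy/dt
dθ/dt = cos²(θ)/59 · 6 = 59/(59² + 141²) · 6
dθ/dt = 0.015153 rad/s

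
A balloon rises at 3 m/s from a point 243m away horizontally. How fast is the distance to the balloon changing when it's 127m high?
381√75178/75178 ≈ 1.39 m/s

z² = 243² + y²
z = √(243² + 127²) = √75178
dz/dt = y/z · dy/dt = 127/√75178 · 3 = 381√75178/75178 ≈ 1.39 m/s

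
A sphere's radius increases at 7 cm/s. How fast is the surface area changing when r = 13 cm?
728π cm²/s

S = 4πr²
dS/dt = dS/dr · dr/dt = 8πr · 7
At r = 13: dS/dt = 728π cm²/s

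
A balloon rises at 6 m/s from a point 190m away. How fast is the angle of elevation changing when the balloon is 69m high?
0.027899 rad/s

tan(θ) = y/190
sec²(θ) · dθ/dt = (1/190) · dy/dt
dθ/dt = cos²(θ)/190 · 6 = 190/(190² + 69²) · 6
dθ/dt = 0.027899 rad/s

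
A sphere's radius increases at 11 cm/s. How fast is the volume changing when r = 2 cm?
176π cm³/s

V = (4/3)πr³
dV/dt = dV/dr · dr/dt = 4πr² · 11
At r = 2: dV/dt = 176π cm³/s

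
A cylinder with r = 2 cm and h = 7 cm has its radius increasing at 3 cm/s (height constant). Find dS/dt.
66π cm²/s

S = 2πrh + 2πr² (lateral + bases)
dS/dt = (2πh + 4πr)·dr/dt = (2π·7 + 4π·2)·3
= 66π cm²/s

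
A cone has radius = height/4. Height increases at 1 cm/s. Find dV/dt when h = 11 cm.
121π/16 cm³/s

V = (1/3)π(h/4)²h = πh³/48
dV/dt = πh²/16 · 1
At h = 11: dV/dt = 121π/16 cm³/s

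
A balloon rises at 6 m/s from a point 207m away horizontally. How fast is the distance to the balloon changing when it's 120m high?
240√6361/6361 ≈ 3.009 m/s

z² = 207² + y²
z = √(207² + 120²) = 3√6361
dz/dt = y/z · dy/dt = 120/(3√6361) · 6 = 240√6361/6361 ≈ 3.009 m/s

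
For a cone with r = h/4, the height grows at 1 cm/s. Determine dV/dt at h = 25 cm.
625π/16 cm³/s

V = (1/3)π(h/4)²h = πh³/48
dV/dt = πh²/16 · 1
At h = 25: dV/dt = 625π/16 cm³/s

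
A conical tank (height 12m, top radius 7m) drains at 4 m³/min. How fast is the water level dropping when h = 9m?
64/(441π) ≈ 0.04619 m/min

r/h = 7/12, so r = (7/12)h
V = (1/3)πr²h = (1/3)π((7/12)h)²h = (49/432)πh³
dV/dh = (49/144)πh²
dh/dt = (dV/dt)/(dV/dh) = -4/((49/144)π·9²) = -64/(441π) m/min
The level is dropping at 64/(441π) ≈ 0.04619 m/min.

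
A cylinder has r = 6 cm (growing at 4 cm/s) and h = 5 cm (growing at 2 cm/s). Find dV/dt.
312π cm³/s

V = πr²h
dV/dt = 2πrh·dr/dt + πr²·dh/dt
= 2π(6)(5)(4) + π(6)²(2)
= 312π cm³/s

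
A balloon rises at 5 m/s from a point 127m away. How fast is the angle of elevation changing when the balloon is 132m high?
0.018925 rad/s

tan(θ) = y/127
sec²(θ) · dθ/dt = (1/127) · dy/dt
dθ/dt = cos²(θ)/127 · 5 = 127/(127² + 132²) · 5
dθ/dt = 0.018925 rad/s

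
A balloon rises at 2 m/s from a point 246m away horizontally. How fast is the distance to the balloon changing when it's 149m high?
298√82717/82717 ≈ 1.036 m/s

z² = 246² + y²
z = √(246² + 149²) = √82717
dz/dt = y/z · dy/dt = 149/√82717 · 2 = 298√82717/82717 ≈ 1.036 m/s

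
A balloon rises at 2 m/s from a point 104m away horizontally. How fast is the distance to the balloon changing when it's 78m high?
6/5 = 1.2 m/s

z² = 104² + y²
z = √(104² + 78²) = 130
dz/dt = y/z · dy/dt = 78/130 · 2 = 6/5 = 1.2 m/s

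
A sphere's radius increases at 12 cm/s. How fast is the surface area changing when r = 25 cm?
2400π cm²/s

S = 4πr²
dS/dt = dS/dr · dr/dt = 8πr · 12
At r = 25: dS/dt = 2400π cm²/s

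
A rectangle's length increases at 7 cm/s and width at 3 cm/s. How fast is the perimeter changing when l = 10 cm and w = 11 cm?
20 cm/s

P = 2(l + w)
dP/dt = 2(dl/dt + dw/dt) = 2(7 + 3) = 20 cm/s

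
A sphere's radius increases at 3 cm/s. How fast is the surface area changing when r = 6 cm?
144π cm²/s

S = 4πr²
dS/dt = dS/dr · dr/dt = 8πr · 3
At r = 6: dS/dt = 144π cm²/s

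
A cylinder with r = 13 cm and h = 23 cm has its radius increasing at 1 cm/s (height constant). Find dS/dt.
98π cm²/s

S = 2πrh + 2πr² (lateral + bases)
dS/dt = (2πh + 4πr)·dr/dt = (2π·23 + 4π·13)·1
= 98π cm²/s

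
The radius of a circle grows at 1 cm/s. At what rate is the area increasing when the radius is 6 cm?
12π cm²/s

A = πr²
dA/dt = 2πr · dr/dt = 2π(6)(1) = 12π cm²/s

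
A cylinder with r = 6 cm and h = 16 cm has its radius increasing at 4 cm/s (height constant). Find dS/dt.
224π cm²/s

S = 2πrh + 2πr² (lateral + bases)
dS/dt = (2πh + 4πr)·dr/dt = (2π·16 + 4π·6)·4
= 224π cm²/s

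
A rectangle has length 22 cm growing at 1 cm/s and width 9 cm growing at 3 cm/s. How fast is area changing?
75 cm²/s

A = lw
dA/dt = w·dl/dt + l·dw/dt = 9·1 + 22·3 = 75 cm²/s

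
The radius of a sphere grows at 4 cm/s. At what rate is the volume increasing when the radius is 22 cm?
7744π cm³/s

V = (4/3)πr³
dV/dt = dV/dr · dr/dt = 4πr² · 4
At r = 22: dV/dt = 7744π cm³/s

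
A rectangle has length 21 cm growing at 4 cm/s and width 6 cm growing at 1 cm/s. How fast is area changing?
45 cm²/s

A = lw
dA/dt = w·dl/dt + l·dw/dt = 6·4 + 21·1 = 45 cm²/s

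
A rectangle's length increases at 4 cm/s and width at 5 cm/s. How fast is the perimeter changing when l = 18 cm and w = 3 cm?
18 cm/s

P = 2(l + w)
dP/dt = 2(dl/dt + dw/dt) = 2(4 + 5) = 18 cm/s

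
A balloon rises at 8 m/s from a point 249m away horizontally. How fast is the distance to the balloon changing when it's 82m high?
656√2749/13745 ≈ 2.502 m/s

z² = 249² + y²
z = √(249² + 82²) = 5√2749
dz/dt = y/z · dy/dt = 82/(5√2749) · 8 = 656√2749/13745 ≈ 2.502 m/s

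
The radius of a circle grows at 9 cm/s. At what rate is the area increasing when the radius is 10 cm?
180π cm²/s

A = πr²
dA/dt = 2πr · dr/dt = 2π(10)(9) = 180π cm²/s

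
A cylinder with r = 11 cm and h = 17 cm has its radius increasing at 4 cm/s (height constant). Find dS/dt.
312π cm²/s

S = 2πrh + 2πr² (lateral + bases)
dS/dt = (2πh + 4πr)·dr/dt = (2π·17 + 4π·11)·4
= 312π cm²/s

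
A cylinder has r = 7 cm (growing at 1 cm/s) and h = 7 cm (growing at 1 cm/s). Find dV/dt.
147π cm³/s

V = πr²h
dV/dt = 2πrh·dr/dt + πr²·dh/dt
= 2π(7)(7)(1) + π(7)²(1)
= 147π cm³/s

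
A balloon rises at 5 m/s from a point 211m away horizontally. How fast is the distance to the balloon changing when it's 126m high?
630√60397/60397 ≈ 2.563 m/s

z² = 211² + y²
z = √(211² + 126²) = √60397
dz/dt = y/z · dy/dt = 126/√60397 · 5 = 630√60397/60397 ≈ 2.563 m/s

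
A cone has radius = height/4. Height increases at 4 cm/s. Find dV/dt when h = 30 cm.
225π cm³/s

V = (1/3)π(h/4)²h = πh³/48
dV/dt = πh²/16 · 4
At h = 30: dV/dt = 225π cm³/s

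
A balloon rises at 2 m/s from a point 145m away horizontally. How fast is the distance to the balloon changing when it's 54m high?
108√23941/23941 ≈ 0.698 m/s

z² = 145² + y²
z = √(145² + 54²) = √23941
dz/dt = y/z · dy/dt = 54/√23941 · 2 = 108√23941/23941 ≈ 0.698 m/s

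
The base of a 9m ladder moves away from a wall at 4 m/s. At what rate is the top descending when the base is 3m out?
√2 ≈ 1.414 m/s

x² + y² = 9²
2x·dx/dt + 2y·dy/dt = 0
dy/dt = -x/y · dx/dt = -3/(6√2) · 4 = -√2 m/s
The top is descending at √2 ≈ 1.414 m/s.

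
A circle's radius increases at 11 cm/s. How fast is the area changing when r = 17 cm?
374π cm²/s

A = πr²
dA/dt = 2πr · dr/dt = 2π(17)(11) = 374π cm²/s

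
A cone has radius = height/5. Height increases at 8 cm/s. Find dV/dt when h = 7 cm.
392π/25 cm³/s

V = (1/3)π(h/5)²h = πh³/75
dV/dt = πh²/25 · 8
At h = 7: dV/dt = 392π/25 cm³/s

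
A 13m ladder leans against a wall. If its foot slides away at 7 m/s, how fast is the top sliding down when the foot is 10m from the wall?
70√69/69 ≈ 8.427 m/s

x² + y² = 13²
2x·dx/dt + 2y·dy/dt = 0
dy/dt = -x/y · dx/dt = -10/√69 · 7 = -70√69/69 m/s
The top is descending at 70√69/69 ≈ 8.427 m/s.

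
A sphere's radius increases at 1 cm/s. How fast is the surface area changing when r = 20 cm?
160π cm²/s

S = 4πr²
dS/dt = dS/dr · dr/dt = 8πr · 1
At r = 20: dS/dt = 160π cm²/s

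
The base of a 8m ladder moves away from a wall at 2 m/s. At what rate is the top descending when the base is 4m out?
2√3/3 ≈ 1.155 m/s

x² + y² = 8²
2x·dx/dt + 2y·dy/dt = 0
dy/dt = -x/y · dx/dt = -4/(4√3) · 2 = -2√3/3 m/s
The top is descending at 2√3/3 ≈ 1.155 m/s.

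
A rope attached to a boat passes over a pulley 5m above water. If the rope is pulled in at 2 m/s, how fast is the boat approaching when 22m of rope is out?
44√51/153 ≈ 2.054 m/s

rope² = x² + 5²
x = √(22² - 5²) = 3√51
dx/dt = (rope/x) · d(rope)/dt = (22/(3√51)) · (-2) = -44√51/153 m/s
The boat approaches at 44√51/153 ≈ 2.054 m/s.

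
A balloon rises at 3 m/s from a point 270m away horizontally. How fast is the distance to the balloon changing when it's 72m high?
12√241/241 ≈ 0.773 m/s

z² = 270² + y²
z = √(270² + 72²) = 18√241
dz/dt = y/z · dy/dt = 72/(18√241) · 3 = 12√241/241 ≈ 0.773 m/s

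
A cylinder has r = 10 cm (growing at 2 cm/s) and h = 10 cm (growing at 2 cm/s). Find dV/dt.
600π cm³/s

V = πr²h
dV/dt = 2πrh·dr/dt + πr²·dh/dt
= 2π(10)(10)(2) + π(10)²(2)
= 600π cm³/s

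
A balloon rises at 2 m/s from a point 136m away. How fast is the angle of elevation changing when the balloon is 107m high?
0.009083 rad/s

tan(θ) = y/136
sec²(θ) · dθ/dt = (1/136) · dy/dt
dθ/dt = cos²(θ)/136 · 2 = 136/(136² + 107²) · 2
dθ/dt = 0.009083 rad/s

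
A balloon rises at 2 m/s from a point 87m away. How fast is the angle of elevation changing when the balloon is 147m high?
0.005963 rad/s

tan(θ) = y/87
sec²(θ) · dθ/dt = (1/87) · dy/dt
dθ/dt = cos²(θ)/87 · 2 = 87/(87² + 147²) · 2
dθ/dt = 0.005963 rad/s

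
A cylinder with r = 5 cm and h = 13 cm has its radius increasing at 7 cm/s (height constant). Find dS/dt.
322π cm²/s

S = 2πrh + 2πr² (lateral + bases)
dS/dt = (2πh + 4πr)·dr/dt = (2π·13 + 4π·5)·7
= 322π cm²/s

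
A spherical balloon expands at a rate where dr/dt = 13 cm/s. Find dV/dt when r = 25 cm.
32500π cm³/s

V = (4/3)πr³
dV/dt = dV/dr · dr/dt = 4πr² · 13
At r = 25: dV/dt = 32500π cm³/s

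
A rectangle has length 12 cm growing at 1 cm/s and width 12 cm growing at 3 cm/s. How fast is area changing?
48 cm²/s

A = lw
dA/dt = w·dl/dt + l·dw/dt = 12·1 + 12·3 = 48 cm²/s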